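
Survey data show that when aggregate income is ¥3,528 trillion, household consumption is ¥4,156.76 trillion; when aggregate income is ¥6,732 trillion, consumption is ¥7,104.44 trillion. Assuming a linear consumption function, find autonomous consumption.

a = 911

MPC = ΔC/ΔY = (7104.44 − 4156.76)/(6732 − 3528) = 2947.68/3204 = 0.92
a = C − MPC·Y = 4156.76 − 0.92(3528) = 4156.76 − 3245.76 = 911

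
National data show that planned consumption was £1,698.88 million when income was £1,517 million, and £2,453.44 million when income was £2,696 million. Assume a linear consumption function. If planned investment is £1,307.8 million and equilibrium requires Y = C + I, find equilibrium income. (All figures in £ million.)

Y = 5655

MPC = (2453.44 − 1698.88)/(2696 − 1517) = 754.56/1179 = 0.64
a = 1698.88 − 0.64(1517) = 728
Equilibrium: Y = 728 + 0.64Y + 1307.8
0.36Y = 2035.8, so Y = 2035.8/0.36 = 5655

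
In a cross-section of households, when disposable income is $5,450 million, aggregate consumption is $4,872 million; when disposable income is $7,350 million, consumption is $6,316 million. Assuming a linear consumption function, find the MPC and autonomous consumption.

MPC = 0.76; a = 730

MPC = ΔC/ΔY = (6316 − 4872)/(7350 − 5450) = 1444/1900 = 0.76
a = C − MPC·Y = 4872 − 0.76(5450) = 4872 − 4142 = 730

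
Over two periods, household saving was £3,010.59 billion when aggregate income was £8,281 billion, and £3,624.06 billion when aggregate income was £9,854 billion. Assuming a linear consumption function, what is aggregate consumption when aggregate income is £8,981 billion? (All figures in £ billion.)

C = 5697.41

MPS = ΔS/ΔY = (3624.06 − 3010.59)/(9854 − 8281) = 613.47/1573 = 0.39
MPC = 1 − MPS = 0.61
Autonomous saving = 3010.59 − 0.39(8281) = -219, so a = 219
C = 219 + 0.61(8981) = 219 + 5478.41 = 5697.41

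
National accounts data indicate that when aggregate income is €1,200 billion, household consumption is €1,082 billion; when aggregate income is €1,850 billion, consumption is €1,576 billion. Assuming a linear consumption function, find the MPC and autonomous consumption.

MPC = ΔC/ΔY = (1576 − 1082)/(1850 − 1200) = 494/650 = 0.76
a = C − MPC·Y = 1082 − 0.76(1200) = 1082 − 912 = 170

MPC = 0.76; a = 170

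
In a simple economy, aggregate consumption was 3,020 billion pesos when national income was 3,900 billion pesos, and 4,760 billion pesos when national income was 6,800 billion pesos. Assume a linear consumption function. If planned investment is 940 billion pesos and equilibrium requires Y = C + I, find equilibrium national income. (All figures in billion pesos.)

MPC = (4760 − 3020)/(6800 − 3900) = 1740/2900 = 0.6
a = 3020 − 0.6(3900) = 680
Equilibrium: Y = 680 + 0.6Y + 940
0.4Y = 1620, so Y = 1620/0.4 = 4050

Y = 4050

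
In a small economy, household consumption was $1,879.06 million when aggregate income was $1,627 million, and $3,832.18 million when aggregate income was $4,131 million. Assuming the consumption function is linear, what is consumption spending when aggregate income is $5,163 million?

C = 4637.14

MPC = (3832.18 − 1879.06)/(4131 − 1627) = 1953.12/2504 = 0.78
a = 1879.06 − 0.78(1627) = 1879.06 − 1269.06 = 610
C = 610 + 0.78(5163) = 610 + 4027.14 = 4637.14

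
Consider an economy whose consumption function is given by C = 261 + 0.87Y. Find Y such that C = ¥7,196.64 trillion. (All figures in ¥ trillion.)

261 + 0.87Y = 7196.64
0.87Y = 6935.64, so Y = 6935.64/0.87 = 7972

Y = 7972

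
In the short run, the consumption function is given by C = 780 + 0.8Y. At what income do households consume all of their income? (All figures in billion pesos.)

At break-even, C = Y: 780 + 0.8Y = Y
0.2Y = 780, so Y = 780/0.2 = 3900

Y = 3900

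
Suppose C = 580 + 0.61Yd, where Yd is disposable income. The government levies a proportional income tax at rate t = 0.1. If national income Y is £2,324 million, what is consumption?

C = 1855.876

Yd = (1 − 0.1)(2324) = 0.9(2324) = 2091.6
C = 580 + 0.61(2091.6) = 580 + 1275.876 = 1855.876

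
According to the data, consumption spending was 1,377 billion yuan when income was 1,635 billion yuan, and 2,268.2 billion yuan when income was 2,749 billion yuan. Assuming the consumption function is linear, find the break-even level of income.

Y = 345

MPC = (2268.2 − 1377)/(2749 − 1635) = 891.2/1114 = 0.8
a = 1377 − 0.8(1635) = 1377 − 1308 = 69
Break-even: Y = a/(1−MPC) = 69/0.2 = 345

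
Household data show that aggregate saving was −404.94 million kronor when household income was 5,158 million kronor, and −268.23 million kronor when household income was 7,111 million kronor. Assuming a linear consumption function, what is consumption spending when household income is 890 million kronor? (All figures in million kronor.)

MPS = ΔS/ΔY = (-268.23 − (-404.94))/(7111 − 5158) = 136.71/1953 = 0.07
MPC = 1 − MPS = 0.93
Autonomous saving = -404.94 − 0.07(5158) = -766, so a = 766
C = 766 + 0.93(890) = 766 + 827.7 = 1593.7

C = 1593.7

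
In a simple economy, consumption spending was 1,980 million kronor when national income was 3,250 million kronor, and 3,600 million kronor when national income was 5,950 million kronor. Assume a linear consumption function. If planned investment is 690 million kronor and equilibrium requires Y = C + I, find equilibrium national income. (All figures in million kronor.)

Y = 1800

MPC = (3600 − 1980)/(5950 − 3250) = 1620/2700 = 0.6
a = 1980 − 0.6(3250) = 30
Equilibrium: Y = 30 + 0.6Y + 690
0.4Y = 720, so Y = 720/0.4 = 1800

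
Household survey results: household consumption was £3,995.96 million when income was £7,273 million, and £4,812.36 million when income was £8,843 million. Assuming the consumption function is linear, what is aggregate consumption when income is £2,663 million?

C = 1598.76

MPC = (4812.36 − 3995.96)/(8843 − 7273) = 816.4/1570 = 0.52
a = 3995.96 − 0.52(7273) = 3995.96 − 3781.96 = 214
C = 214 + 0.52(2663) = 214 + 1384.76 = 1598.76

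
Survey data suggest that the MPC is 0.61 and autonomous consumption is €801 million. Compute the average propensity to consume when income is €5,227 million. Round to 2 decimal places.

APC = 0.76

C = 801 + 0.61(5227) = 3989.47
APC = C/Y = 3989.47/5227 = 0.76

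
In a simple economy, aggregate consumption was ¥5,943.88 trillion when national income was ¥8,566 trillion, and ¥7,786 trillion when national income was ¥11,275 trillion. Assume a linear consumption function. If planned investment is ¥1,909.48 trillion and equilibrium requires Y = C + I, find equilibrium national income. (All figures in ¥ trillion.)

Y = 6339

MPC = (7786 − 5943.88)/(11275 − 8566) = 1842.12/2709 = 0.68
a = 5943.88 − 0.68(8566) = 119
Equilibrium: Y = 119 + 0.68Y + 1909.48
0.32Y = 2028.48, so Y = 2028.48/0.32 = 6339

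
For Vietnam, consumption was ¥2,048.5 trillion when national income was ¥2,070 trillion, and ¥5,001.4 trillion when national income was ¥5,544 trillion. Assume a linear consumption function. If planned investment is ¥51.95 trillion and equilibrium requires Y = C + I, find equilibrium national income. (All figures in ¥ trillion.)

MPC = (5001.4 − 2048.5)/(5544 − 2070) = 2952.9/3474 = 0.85
a = 2048.5 − 0.85(2070) = 289
Equilibrium: Y = 289 + 0.85Y + 51.95
0.15Y = 340.95, so Y = 340.95/0.15 = 2273

Y = 2273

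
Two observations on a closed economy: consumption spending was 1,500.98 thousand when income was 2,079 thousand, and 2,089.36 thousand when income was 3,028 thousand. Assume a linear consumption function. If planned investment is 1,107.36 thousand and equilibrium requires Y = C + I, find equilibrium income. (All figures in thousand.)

MPC = (2089.36 − 1500.98)/(3028 − 2079) = 588.38/949 = 0.62
a = 1500.98 − 0.62(2079) = 212
Equilibrium: Y = 212 + 0.62Y + 1107.36
0.38Y = 1319.36, so Y = 1319.36/0.38 = 3472

Y = 3472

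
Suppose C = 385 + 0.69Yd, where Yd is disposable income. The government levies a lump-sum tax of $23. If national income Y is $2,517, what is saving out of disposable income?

S = 388.14

Yd = Y − T = 2517 − 23 = 2494
C = 385 + 0.69(2494) = 385 + 1720.86 = 2105.86
S = Yd − C = 2494 − 2105.86 = 388.14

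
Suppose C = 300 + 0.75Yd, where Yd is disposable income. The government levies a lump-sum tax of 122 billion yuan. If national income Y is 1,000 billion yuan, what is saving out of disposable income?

S = -80.5

Yd = Y − T = 1000 − 122 = 878
C = 300 + 0.75(878) = 300 + 658.5 = 958.5
S = Yd − C = 878 − 958.5 = -80.5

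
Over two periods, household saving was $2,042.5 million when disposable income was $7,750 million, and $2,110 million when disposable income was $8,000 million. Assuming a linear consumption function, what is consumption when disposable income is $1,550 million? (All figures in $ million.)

MPS = ΔS/ΔY = (2110 − 2042.5)/(8000 − 7750) = 67.5/250 = 0.27
MPC = 1 − MPS = 0.73
Autonomous saving = 2042.5 − 0.27(7750) = -50, so a = 50
C = 50 + 0.73(1550) = 50 + 1131.5 = 1181.5

C = 1181.5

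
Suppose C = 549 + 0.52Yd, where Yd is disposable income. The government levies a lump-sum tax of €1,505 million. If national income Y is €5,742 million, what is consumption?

C = 2752.24

Yd = Y − T = 5742 − 1505 = 4237
C = 549 + 0.52(4237) = 549 + 2203.24 = 2752.24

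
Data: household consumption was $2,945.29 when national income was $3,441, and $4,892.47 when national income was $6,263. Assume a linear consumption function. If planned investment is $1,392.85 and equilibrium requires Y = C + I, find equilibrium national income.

Y = 6335

MPC = (4892.47 − 2945.29)/(6263 − 3441) = 1947.18/2822 = 0.69
a = 2945.29 − 0.69(3441) = 571
Equilibrium: Y = 571 + 0.69Y + 1392.85
0.31Y = 1963.85, so Y = 1963.85/0.31 = 6335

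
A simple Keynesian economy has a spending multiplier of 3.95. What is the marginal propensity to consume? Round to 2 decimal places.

MPC = 0.75

k = 1/(1 − MPC), so 1 − MPC = 1/k = 1/3.95 = 0.2532
MPC = 1 − 0.2532 = 0.75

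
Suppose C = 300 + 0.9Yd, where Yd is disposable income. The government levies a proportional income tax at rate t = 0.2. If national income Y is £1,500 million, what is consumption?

Yd = (1 − 0.2)(1500) = 0.8(1500) = 1200
C = 300 + 0.9(1200) = 300 + 1080 = 1380

C = 1380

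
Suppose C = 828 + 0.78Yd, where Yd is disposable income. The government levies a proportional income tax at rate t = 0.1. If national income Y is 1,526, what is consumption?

Yd = (1 − 0.1)(1526) = 0.9(1526) = 1373.4
C = 828 + 0.78(1373.4) = 828 + 1071.252 = 1899.252

C = 1899.252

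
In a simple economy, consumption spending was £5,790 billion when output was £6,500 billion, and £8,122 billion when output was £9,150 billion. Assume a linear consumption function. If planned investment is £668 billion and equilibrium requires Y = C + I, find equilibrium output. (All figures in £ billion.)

MPC = (8122 − 5790)/(9150 − 6500) = 2332/2650 = 0.88
a = 5790 − 0.88(6500) = 70
Equilibrium: Y = 70 + 0.88Y + 668
0.12Y = 738, so Y = 738/0.12 = 6150

Y = 6150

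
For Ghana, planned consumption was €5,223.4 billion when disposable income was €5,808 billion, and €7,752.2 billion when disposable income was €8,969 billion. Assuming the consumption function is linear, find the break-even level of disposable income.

MPC = (7752.2 − 5223.4)/(8969 − 5808) = 2528.8/3161 = 0.8
a = 5223.4 − 0.8(5808) = 5223.4 − 4646.4 = 577
Break-even: Y = a/(1−MPC) = 577/0.2 = 2885

Y = 2885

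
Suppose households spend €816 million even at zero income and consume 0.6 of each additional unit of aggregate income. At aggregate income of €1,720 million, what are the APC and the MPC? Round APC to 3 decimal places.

MPC = 0.6 (the slope of the consumption function)
C = 816 + 0.6(1720) = 1848, so APC = 1848/1720 = 1.074

APC = 1.074; MPC = 0.6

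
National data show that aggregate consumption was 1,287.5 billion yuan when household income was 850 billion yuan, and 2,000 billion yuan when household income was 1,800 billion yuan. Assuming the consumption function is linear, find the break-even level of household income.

Y = 2600

MPC = (2000 − 1287.5)/(1800 − 850) = 712.5/950 = 0.75
a = 1287.5 − 0.75(850) = 1287.5 − 637.5 = 650
Break-even: Y = a/(1−MPC) = 650/0.25 = 2600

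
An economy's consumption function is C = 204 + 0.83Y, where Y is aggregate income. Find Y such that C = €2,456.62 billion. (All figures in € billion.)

204 + 0.83Y = 2456.62
0.83Y = 2252.62, so Y = 2252.62/0.83 = 2714

Y = 2714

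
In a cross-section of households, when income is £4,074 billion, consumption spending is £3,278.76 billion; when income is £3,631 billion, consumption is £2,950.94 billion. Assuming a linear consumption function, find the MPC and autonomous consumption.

MPC = 0.74; a = 264

MPC = ΔC/ΔY = (3278.76 − 2950.94)/(4074 − 3631) = 327.82/443 = 0.74
a = C − MPC·Y = 2950.94 − 0.74(3631) = 2950.94 − 2686.94 = 264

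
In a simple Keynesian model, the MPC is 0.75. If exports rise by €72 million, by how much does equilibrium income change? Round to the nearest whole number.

ΔY ≈ 288

The multiplier is 1/(1 − MPC) = 1/0.25.
ΔY = 72/0.25 = 288.00 ≈ 288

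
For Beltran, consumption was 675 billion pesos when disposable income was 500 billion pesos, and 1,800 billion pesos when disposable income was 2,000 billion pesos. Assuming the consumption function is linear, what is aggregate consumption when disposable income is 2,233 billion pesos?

C = 1974.75

MPC = (1800 − 675)/(2000 − 500) = 1125/1500 = 0.75
a = 675 − 0.75(500) = 675 − 375 = 300
C = 300 + 0.75(2233) = 300 + 1674.75 = 1974.75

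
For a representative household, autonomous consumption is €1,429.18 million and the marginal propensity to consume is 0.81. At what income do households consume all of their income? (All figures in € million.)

Y = 7522

At break-even, C = Y: 1429.18 + 0.81Y = Y
0.19Y = 1429.18, so Y = 1429.18/0.19 = 7522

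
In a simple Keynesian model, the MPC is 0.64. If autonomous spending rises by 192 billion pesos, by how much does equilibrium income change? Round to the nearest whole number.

ΔY ≈ 533

The multiplier is 1/(1 − MPC) = 1/0.36.
ΔY = 192/0.36 = 533.33 ≈ 533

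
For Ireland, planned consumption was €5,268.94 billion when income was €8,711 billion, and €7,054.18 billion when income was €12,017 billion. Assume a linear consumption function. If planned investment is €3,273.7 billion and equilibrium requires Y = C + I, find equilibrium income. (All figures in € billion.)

MPC = (7054.18 − 5268.94)/(12017 − 8711) = 1785.24/3306 = 0.54
a = 5268.94 − 0.54(8711) = 565
Equilibrium: Y = 565 + 0.54Y + 3273.7
0.46Y = 3838.7, so Y = 3838.7/0.46 = 8345

Y = 8345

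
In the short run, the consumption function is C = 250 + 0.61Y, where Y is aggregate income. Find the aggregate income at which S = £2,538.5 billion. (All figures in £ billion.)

Y = 7150

S = Y − C = -250 + 0.39Y
-250 + 0.39Y = 2538.5, so 0.39Y = 2788.5 and Y = 7150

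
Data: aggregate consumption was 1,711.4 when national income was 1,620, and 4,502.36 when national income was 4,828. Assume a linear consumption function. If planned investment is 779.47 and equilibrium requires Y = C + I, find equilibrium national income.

Y = 8319

MPC = (4502.36 − 1711.4)/(4828 − 1620) = 2790.96/3208 = 0.87
a = 1711.4 − 0.87(1620) = 302
Equilibrium: Y = 302 + 0.87Y + 779.47
0.13Y = 1081.47, so Y = 1081.47/0.13 = 8319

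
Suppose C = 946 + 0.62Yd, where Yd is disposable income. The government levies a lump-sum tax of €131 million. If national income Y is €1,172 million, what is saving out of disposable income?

S = -550.42

Yd = Y − T = 1172 − 131 = 1041
C = 946 + 0.62(1041) = 946 + 645.42 = 1591.42
S = Yd − C = 1041 − 1591.42 = -550.42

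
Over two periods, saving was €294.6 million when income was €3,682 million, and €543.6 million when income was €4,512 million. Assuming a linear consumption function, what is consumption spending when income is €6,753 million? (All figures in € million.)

MPS = ΔS/ΔY = (543.6 − 294.6)/(4512 − 3682) = 249/830 = 0.3
MPC = 1 − MPS = 0.7
Autonomous saving = 294.6 − 0.3(3682) = -810, so a = 810
C = 810 + 0.7(6753) = 810 + 4727.1 = 5537.1

C = 5537.1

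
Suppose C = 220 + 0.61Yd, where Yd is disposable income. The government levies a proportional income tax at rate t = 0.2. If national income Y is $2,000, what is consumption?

C = 1196

Yd = (1 − 0.2)(2000) = 0.8(2000) = 1600
C = 220 + 0.61(1600) = 220 + 976 = 1196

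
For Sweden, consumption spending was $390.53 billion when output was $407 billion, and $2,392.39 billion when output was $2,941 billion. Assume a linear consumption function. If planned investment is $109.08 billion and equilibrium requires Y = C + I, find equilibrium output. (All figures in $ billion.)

Y = 848

MPC = (2392.39 − 390.53)/(2941 − 407) = 2001.86/2534 = 0.79
a = 390.53 − 0.79(407) = 69
Equilibrium: Y = 69 + 0.79Y + 109.08
0.21Y = 178.08, so Y = 178.08/0.21 = 848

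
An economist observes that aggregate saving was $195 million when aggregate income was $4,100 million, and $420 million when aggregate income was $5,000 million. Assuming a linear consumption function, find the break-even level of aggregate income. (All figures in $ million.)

MPS = ΔS/ΔY = (420 − 195)/(5000 − 4100) = 225/900 = 0.25
MPC = 1 − MPS = 0.75
From S(4100) = 195: −a + 0.25(4100) = 195, so a = 1025 − 195 = 830
Break-even (S = 0): Y = a/MPS = 830/0.25 = 3320

Y = 3320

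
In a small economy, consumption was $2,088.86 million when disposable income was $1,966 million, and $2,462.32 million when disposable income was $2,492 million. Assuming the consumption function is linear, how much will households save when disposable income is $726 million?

S = -482.46

MPC = (2462.32 − 2088.86)/(2492 − 1966) = 373.46/526 = 0.71
a = 2088.86 − 0.71(1966) = 2088.86 − 1395.86 = 693
C = 693 + 0.71(726) = 1208.46
S = 726 − 1208.46 = -482.46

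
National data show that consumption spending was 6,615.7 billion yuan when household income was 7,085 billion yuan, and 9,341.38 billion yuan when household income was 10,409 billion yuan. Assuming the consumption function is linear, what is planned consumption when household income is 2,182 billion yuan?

C = 2595.24

MPC = (9341.38 − 6615.7)/(10409 − 7085) = 2725.68/3324 = 0.82
a = 6615.7 − 0.82(7085) = 6615.7 − 5809.7 = 806
C = 806 + 0.82(2182) = 806 + 1789.24 = 2595.24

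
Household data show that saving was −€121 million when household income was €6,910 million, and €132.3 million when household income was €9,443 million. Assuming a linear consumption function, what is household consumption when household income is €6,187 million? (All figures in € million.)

MPS = ΔS/ΔY = (132.3 − (-121))/(9443 − 6910) = 253.3/2533 = 0.1
MPC = 1 − MPS = 0.9
Autonomous saving = -121 − 0.1(6910) = -812, so a = 812
C = 812 + 0.9(6187) = 812 + 5568.3 = 6380.3

C = 6380.3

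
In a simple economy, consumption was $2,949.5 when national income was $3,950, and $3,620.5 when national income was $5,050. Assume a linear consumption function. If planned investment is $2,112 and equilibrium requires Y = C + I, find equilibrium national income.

Y = 6800

MPC = (3620.5 − 2949.5)/(5050 − 3950) = 671/1100 = 0.61
a = 2949.5 − 0.61(3950) = 540
Equilibrium: Y = 540 + 0.61Y + 2112
0.39Y = 2652, so Y = 2652/0.39 = 6800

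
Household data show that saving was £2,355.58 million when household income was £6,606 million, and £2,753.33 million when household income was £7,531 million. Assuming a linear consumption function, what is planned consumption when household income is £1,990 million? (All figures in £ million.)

MPS = ΔS/ΔY = (2753.33 − 2355.58)/(7531 − 6606) = 397.75/925 = 0.43
MPC = 1 − MPS = 0.57
Autonomous saving = 2355.58 − 0.43(6606) = -485, so a = 485
C = 485 + 0.57(1990) = 485 + 1134.3 = 1619.3

C = 1619.3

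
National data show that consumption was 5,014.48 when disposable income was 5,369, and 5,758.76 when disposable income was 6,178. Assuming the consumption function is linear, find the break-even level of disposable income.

MPC = (5758.76 − 5014.48)/(6178 − 5369) = 744.28/809 = 0.92
a = 5014.48 − 0.92(5369) = 5014.48 − 4939.48 = 75
Break-even: Y = a/(1−MPC) = 75/0.08 = 937.5

Y = 937.5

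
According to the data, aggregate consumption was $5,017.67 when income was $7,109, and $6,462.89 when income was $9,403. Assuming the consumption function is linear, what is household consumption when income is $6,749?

C = 4790.87

MPC = (6462.89 − 5017.67)/(9403 − 7109) = 1445.22/2294 = 0.63
a = 5017.67 − 0.63(7109) = 5017.67 − 4478.67 = 539
C = 539 + 0.63(6749) = 539 + 4251.87 = 4790.87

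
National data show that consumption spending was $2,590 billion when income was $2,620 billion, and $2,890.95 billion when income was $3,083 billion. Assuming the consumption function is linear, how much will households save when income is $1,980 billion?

S = -194

MPC = (2890.95 − 2590)/(3083 − 2620) = 300.95/463 = 0.65
a = 2590 − 0.65(2620) = 2590 − 1703 = 887
C = 887 + 0.65(1980) = 2174
S = 1980 − 2174 = -194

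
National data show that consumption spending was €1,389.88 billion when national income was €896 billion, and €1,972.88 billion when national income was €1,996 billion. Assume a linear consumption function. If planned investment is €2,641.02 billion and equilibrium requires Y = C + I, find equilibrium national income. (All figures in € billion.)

MPC = (1972.88 − 1389.88)/(1996 − 896) = 583/1100 = 0.53
a = 1389.88 − 0.53(896) = 915
Equilibrium: Y = 915 + 0.53Y + 2641.02
0.47Y = 3556.02, so Y = 3556.02/0.47 = 7566

Y = 7566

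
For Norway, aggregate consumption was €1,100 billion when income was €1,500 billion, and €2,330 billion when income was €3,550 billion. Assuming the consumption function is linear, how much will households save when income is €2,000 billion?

MPC = (2330 − 1100)/(3550 − 1500) = 1230/2050 = 0.6
a = 1100 − 0.6(1500) = 1100 − 900 = 200
C = 200 + 0.6(2000) = 1400
S = 2000 − 1400 = 600

S = 600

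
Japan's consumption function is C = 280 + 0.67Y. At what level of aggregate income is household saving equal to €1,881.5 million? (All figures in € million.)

Y = 6550

S = Y − C = -280 + 0.33Y
-280 + 0.33Y = 1881.5, so 0.33Y = 2161.5 and Y = 6550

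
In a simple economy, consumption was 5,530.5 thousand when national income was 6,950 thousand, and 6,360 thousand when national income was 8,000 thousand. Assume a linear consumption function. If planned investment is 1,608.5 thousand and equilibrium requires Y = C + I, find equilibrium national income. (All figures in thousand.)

Y = 7850

MPC = (6360 − 5530.5)/(8000 − 6950) = 829.5/1050 = 0.79
a = 5530.5 − 0.79(6950) = 40
Equilibrium: Y = 40 + 0.79Y + 1608.5
0.21Y = 1648.5, so Y = 1648.5/0.21 = 7850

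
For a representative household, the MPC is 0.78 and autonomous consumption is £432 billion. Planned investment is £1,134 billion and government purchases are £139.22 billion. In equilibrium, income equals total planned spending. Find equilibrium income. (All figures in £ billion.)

Y = C + I + G = 432 + 0.78Y + 1134 + 139.22
Y − 0.78Y = 1705.22
0.22Y = 1705.22, so Y = 1705.22/0.22 = 7751

Y = 7751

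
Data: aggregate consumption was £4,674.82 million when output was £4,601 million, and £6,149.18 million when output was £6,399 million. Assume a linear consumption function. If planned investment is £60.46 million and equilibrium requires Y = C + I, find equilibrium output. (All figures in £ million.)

Y = 5347

MPC = (6149.18 − 4674.82)/(6399 − 4601) = 1474.36/1798 = 0.82
a = 4674.82 − 0.82(4601) = 902
Equilibrium: Y = 902 + 0.82Y + 60.46
0.18Y = 962.46, so Y = 962.46/0.18 = 5347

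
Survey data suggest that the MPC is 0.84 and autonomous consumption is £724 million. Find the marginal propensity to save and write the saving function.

MPS = 0.16; S = -724 + 0.16Y

MPS = 1 − MPC = 1 − 0.84 = 0.16
S = Y − C = -724 + 0.16Y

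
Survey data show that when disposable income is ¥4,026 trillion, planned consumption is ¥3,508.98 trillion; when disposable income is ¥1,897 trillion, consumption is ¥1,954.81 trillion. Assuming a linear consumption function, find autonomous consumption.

MPC = ΔC/ΔY = (3508.98 − 1954.81)/(4026 − 1897) = 1554.17/2129 = 0.73
a = C − MPC·Y = 1954.81 − 0.73(1897) = 1954.81 − 1384.81 = 570

a = 570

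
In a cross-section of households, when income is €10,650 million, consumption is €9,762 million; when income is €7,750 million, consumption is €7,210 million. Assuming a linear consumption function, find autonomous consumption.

MPC = ΔC/ΔY = (9762 − 7210)/(10650 − 7750) = 2552/2900 = 0.88
a = C − MPC·Y = 7210 − 0.88(7750) = 7210 − 6820 = 390

a = 390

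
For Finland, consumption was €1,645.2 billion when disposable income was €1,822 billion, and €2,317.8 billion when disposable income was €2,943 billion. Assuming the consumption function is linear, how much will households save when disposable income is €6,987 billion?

S = 2242.8

MPC = (2317.8 − 1645.2)/(2943 − 1822) = 672.6/1121 = 0.6
a = 1645.2 − 0.6(1822) = 1645.2 − 1093.2 = 552
C = 552 + 0.6(6987) = 4744.2
S = 6987 − 4744.2 = 2242.8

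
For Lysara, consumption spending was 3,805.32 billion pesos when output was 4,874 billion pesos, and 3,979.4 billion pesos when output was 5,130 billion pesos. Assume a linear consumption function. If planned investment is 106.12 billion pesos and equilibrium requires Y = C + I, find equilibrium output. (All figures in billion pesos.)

MPC = (3979.4 − 3805.32)/(5130 − 4874) = 174.08/256 = 0.68
a = 3805.32 − 0.68(4874) = 491
Equilibrium: Y = 491 + 0.68Y + 106.12
0.32Y = 597.12, so Y = 597.12/0.32 = 1866

Y = 1866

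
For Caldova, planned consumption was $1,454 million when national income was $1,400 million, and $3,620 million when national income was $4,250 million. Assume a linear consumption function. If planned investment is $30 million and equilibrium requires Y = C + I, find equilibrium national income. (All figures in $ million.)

Y = 1750

MPC = (3620 − 1454)/(4250 − 1400) = 2166/2850 = 0.76
a = 1454 − 0.76(1400) = 390
Equilibrium: Y = 390 + 0.76Y + 30
0.24Y = 420, so Y = 420/0.24 = 1750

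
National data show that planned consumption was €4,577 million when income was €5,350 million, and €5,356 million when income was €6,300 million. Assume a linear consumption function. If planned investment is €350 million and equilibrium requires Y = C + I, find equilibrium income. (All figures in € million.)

Y = 3000

MPC = (5356 − 4577)/(6300 − 5350) = 779/950 = 0.82
a = 4577 − 0.82(5350) = 190
Equilibrium: Y = 190 + 0.82Y + 350
0.18Y = 540, so Y = 540/0.18 = 3000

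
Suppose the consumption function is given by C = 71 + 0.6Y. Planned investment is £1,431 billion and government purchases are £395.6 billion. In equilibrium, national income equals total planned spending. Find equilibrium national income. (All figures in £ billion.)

Y = C + I + G = 71 + 0.6Y + 1431 + 395.6
Y − 0.6Y = 1897.6
0.4Y = 1897.6, so Y = 1897.6/0.4 = 4744

Y = 4744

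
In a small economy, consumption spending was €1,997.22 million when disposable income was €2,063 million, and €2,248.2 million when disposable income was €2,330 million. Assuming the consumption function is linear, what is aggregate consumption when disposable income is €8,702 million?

MPC = (2248.2 − 1997.22)/(2330 − 2063) = 250.98/267 = 0.94
a = 1997.22 − 0.94(2063) = 1997.22 − 1939.22 = 58
C = 58 + 0.94(8702) = 58 + 8179.88 = 8237.88

C = 8237.88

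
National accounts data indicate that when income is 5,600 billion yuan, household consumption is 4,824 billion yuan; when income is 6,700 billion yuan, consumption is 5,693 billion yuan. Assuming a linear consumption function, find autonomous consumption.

MPC = ΔC/ΔY = (5693 − 4824)/(6700 − 5600) = 869/1100 = 0.79
a = C − MPC·Y = 4824 − 0.79(5600) = 4824 − 4424 = 400

a = 400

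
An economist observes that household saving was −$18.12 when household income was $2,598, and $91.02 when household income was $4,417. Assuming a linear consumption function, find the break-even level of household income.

MPS = ΔS/ΔY = (91.02 − (-18.12))/(4417 − 2598) = 109.14/1819 = 0.06
MPC = 1 − MPS = 0.94
From S(2598) = -18.12: −a + 0.06(2598) = -18.12, so a = 155.88 − (-18.12) = 174
Break-even (S = 0): Y = a/MPS = 174/0.06 = 2900

Y = 2900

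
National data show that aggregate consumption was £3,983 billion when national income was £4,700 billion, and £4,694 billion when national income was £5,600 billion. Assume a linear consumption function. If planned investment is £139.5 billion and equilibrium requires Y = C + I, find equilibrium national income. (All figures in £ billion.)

Y = 1950

MPC = (4694 − 3983)/(5600 − 4700) = 711/900 = 0.79
a = 3983 − 0.79(4700) = 270
Equilibrium: Y = 270 + 0.79Y + 139.5
0.21Y = 409.5, so Y = 409.5/0.21 = 1950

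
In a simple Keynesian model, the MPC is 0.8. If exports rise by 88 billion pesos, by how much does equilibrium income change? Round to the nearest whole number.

ΔY ≈ 440

The multiplier is 1/(1 − MPC) = 1/0.2.
ΔY = 88/0.2 = 440.00 ≈ 440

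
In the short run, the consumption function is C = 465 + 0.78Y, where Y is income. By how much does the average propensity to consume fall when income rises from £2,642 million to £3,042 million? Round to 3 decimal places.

ΔAPC = 0.023

At Y = 2642: C = 465 + 0.78(2642) = 2525.76, APC = 2525.76/2642 = 0.9560
At Y = 3042: C = 2837.76, APC = 2837.76/3042 = 0.9329
Fall in APC = 0.9560 − 0.9329 = 0.0231 ≈ 0.023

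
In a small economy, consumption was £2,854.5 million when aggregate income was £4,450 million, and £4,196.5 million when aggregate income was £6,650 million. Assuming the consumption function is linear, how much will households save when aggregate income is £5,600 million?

MPC = (4196.5 − 2854.5)/(6650 − 4450) = 1342/2200 = 0.61
a = 2854.5 − 0.61(4450) = 2854.5 − 2714.5 = 140
C = 140 + 0.61(5600) = 3556
S = 5600 − 3556 = 2044

S = 2044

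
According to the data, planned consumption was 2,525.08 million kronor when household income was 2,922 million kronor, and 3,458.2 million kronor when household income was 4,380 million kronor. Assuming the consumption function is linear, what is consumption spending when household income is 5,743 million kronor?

C = 4330.52

MPC = (3458.2 − 2525.08)/(4380 − 2922) = 933.12/1458 = 0.64
a = 2525.08 − 0.64(2922) = 2525.08 − 1870.08 = 655
C = 655 + 0.64(5743) = 655 + 3675.52 = 4330.52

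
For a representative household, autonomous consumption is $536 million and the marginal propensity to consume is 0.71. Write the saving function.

S = Y − C = Y − (536 + 0.71Y) = -536 + (1 − 0.71)Y

S = -536 + 0.29Y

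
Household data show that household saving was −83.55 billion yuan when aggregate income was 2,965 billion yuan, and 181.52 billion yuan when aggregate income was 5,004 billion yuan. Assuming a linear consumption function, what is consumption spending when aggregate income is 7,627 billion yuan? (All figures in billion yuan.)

C = 7104.49

MPS = ΔS/ΔY = (181.52 − (-83.55))/(5004 − 2965) = 265.07/2039 = 0.13
MPC = 1 − MPS = 0.87
Autonomous saving = -83.55 − 0.13(2965) = -469, so a = 469
C = 469 + 0.87(7627) = 469 + 6635.49 = 7104.49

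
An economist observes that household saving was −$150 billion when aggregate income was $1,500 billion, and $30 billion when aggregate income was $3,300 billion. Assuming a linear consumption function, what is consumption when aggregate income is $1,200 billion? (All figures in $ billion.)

MPS = ΔS/ΔY = (30 − (-150))/(3300 − 1500) = 180/1800 = 0.1
MPC = 1 − MPS = 0.9
Autonomous saving = -150 − 0.1(1500) = -300, so a = 300
C = 300 + 0.9(1200) = 300 + 1080 = 1380

C = 1380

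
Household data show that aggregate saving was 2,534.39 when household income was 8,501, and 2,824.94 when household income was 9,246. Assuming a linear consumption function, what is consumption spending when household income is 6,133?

MPS = ΔS/ΔY = (2824.94 − 2534.39)/(9246 − 8501) = 290.55/745 = 0.39
MPC = 1 − MPS = 0.61
Autonomous saving = 2534.39 − 0.39(8501) = -781, so a = 781
C = 781 + 0.61(6133) = 781 + 3741.13 = 4522.13

C = 4522.13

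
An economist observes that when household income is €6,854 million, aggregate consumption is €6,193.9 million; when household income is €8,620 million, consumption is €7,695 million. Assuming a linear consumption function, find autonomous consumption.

a = 368

MPC = ΔC/ΔY = (7695 − 6193.9)/(8620 − 6854) = 1501.1/1766 = 0.85
a = C − MPC·Y = 6193.9 − 0.85(6854) = 6193.9 − 5825.9 = 368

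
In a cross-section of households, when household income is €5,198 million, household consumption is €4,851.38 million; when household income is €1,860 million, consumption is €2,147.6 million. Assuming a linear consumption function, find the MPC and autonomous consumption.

MPC = 0.81; a = 641

MPC = ΔC/ΔY = (4851.38 − 2147.6)/(5198 − 1860) = 2703.78/3338 = 0.81
a = C − MPC·Y = 2147.6 − 0.81(1860) = 2147.6 − 1506.6 = 641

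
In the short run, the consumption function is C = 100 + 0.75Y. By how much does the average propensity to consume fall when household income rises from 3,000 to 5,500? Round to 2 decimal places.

ΔAPC = 0.02

At Y = 3000: C = 100 + 0.75(3000) = 2350, APC = 2350/3000 = 0.783
At Y = 5500: C = 4225, APC = 4225/5500 = 0.768
Fall in APC = 0.783 − 0.768 = 0.015 ≈ 0.02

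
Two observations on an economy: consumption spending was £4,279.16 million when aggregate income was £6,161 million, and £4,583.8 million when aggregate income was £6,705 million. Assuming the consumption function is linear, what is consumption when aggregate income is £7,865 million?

C = 5233.4

MPC = (4583.8 − 4279.16)/(6705 − 6161) = 304.64/544 = 0.56
a = 4279.16 − 0.56(6161) = 4279.16 − 3450.16 = 829
C = 829 + 0.56(7865) = 829 + 4404.4 = 5233.4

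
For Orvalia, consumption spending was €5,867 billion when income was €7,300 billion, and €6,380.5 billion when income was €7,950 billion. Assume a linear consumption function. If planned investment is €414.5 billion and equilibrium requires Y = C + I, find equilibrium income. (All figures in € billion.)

Y = 2450

MPC = (6380.5 − 5867)/(7950 − 7300) = 513.5/650 = 0.79
a = 5867 − 0.79(7300) = 100
Equilibrium: Y = 100 + 0.79Y + 414.5
0.21Y = 514.5, so Y = 514.5/0.21 = 2450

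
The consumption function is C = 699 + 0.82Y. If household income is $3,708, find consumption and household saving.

C = 3739.56; S = -31.56

C = 699 + 0.82(3708) = 699 + 3040.56 = 3739.56
S = Y − C = 3708 − 3739.56 = -31.56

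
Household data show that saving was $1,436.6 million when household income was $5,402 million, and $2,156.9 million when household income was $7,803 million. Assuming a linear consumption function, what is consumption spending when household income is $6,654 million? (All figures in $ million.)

MPS = ΔS/ΔY = (2156.9 − 1436.6)/(7803 − 5402) = 720.3/2401 = 0.3
MPC = 1 − MPS = 0.7
Autonomous saving = 1436.6 − 0.3(5402) = -184, so a = 184
C = 184 + 0.7(6654) = 184 + 4657.8 = 4841.8

C = 4841.8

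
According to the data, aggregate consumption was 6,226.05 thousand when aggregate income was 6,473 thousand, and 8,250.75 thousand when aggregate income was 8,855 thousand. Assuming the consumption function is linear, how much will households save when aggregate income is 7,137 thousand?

S = 346.55

MPC = (8250.75 − 6226.05)/(8855 − 6473) = 2024.7/2382 = 0.85
a = 6226.05 − 0.85(6473) = 6226.05 − 5502.05 = 724
C = 724 + 0.85(7137) = 6790.45
S = 7137 − 6790.45 = 346.55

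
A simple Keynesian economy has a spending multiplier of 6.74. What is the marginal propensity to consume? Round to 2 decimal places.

k = 1/(1 − MPC), so 1 − MPC = 1/k = 1/6.74 = 0.1484
MPC = 1 − 0.1484 = 0.85

MPC = 0.85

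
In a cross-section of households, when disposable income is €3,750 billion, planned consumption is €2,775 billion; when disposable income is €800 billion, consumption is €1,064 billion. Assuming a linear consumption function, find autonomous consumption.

a = 600

MPC = ΔC/ΔY = (2775 − 1064)/(3750 − 800) = 1711/2950 = 0.58
a = C − MPC·Y = 1064 − 0.58(800) = 1064 − 464 = 600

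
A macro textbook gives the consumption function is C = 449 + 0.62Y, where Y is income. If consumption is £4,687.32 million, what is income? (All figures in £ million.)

449 + 0.62Y = 4687.32
0.62Y = 4238.32, so Y = 4238.32/0.62 = 6836

Y = 6836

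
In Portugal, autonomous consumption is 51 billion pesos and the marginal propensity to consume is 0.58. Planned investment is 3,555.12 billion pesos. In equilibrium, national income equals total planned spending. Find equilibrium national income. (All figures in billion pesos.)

Y = C + I = 51 + 0.58Y + 3555.12
Y − 0.58Y = 3606.12
0.42Y = 3606.12, so Y = 3606.12/0.42 = 8586

Y = 8586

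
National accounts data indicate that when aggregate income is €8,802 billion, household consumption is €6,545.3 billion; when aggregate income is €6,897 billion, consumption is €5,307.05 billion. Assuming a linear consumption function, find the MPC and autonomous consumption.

MPC = 0.65; a = 824

MPC = ΔC/ΔY = (6545.3 − 5307.05)/(8802 − 6897) = 1238.25/1905 = 0.65
a = C − MPC·Y = 5307.05 − 0.65(6897) = 5307.05 − 4483.05 = 824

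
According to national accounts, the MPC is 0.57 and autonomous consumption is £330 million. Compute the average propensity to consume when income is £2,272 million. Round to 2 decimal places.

APC = 0.72

C = 330 + 0.57(2272) = 1625.04
APC = C/Y = 1625.04/2272 = 0.72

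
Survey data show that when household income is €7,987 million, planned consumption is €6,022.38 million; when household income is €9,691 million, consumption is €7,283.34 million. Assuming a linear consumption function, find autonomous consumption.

MPC = ΔC/ΔY = (7283.34 − 6022.38)/(9691 − 7987) = 1260.96/1704 = 0.74
a = C − MPC·Y = 6022.38 − 0.74(7987) = 6022.38 − 5910.38 = 112

a = 112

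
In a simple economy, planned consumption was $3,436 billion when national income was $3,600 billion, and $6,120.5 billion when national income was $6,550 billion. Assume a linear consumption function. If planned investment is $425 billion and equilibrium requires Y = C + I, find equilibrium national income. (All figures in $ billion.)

Y = 6500

MPC = (6120.5 − 3436)/(6550 − 3600) = 2684.5/2950 = 0.91
a = 3436 − 0.91(3600) = 160
Equilibrium: Y = 160 + 0.91Y + 425
0.09Y = 585, so Y = 585/0.09 = 6500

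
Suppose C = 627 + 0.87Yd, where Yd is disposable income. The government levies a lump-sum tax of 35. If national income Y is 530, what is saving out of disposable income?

Yd = Y − T = 530 − 35 = 495
C = 627 + 0.87(495) = 627 + 430.65 = 1057.65
S = Yd − C = 495 − 1057.65 = -562.65

S = -562.65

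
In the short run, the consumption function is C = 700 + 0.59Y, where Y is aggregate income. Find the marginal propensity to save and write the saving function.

MPS = 0.41; S = -700 + 0.41Y

MPS = 1 − MPC = 1 − 0.59 = 0.41
S = Y − C = -700 + 0.41Y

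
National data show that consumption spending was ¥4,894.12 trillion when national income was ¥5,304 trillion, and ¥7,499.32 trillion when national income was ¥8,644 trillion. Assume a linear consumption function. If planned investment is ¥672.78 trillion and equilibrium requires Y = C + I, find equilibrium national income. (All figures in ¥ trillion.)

Y = 6499

MPC = (7499.32 − 4894.12)/(8644 − 5304) = 2605.2/3340 = 0.78
a = 4894.12 − 0.78(5304) = 757
Equilibrium: Y = 757 + 0.78Y + 672.78
0.22Y = 1429.78, so Y = 1429.78/0.22 = 6499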